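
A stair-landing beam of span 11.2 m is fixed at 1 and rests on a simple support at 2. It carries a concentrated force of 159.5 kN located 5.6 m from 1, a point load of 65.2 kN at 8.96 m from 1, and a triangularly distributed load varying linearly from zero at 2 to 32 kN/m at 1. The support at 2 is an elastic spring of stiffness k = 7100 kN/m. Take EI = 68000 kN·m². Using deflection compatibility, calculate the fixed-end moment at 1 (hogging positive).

M_1 = 702.2 kN·m

Choose R_2 as the redundant. The primary structure is the cantilever fixed at 1.
Deflection at 2 on the released cantilever, summing each load's contribution:
  point load 159.5 at a = 5.6: Pa²(3L − a)/(6EI) = 23342/EI
  point load 65.2 at a = 8.96: Pa²(3L − a)/(6EI) = 21496/EI
  triangular load, peak 32 at the fixed end: w₀L⁴/(30EI) = 16784/EI
  δ_0 = 61622/EI
Flexibility coefficient — unit upward force at 2: δ_{22} = L³/(3EI) = 468.3/EI.
With EI = 68000 kN·m²: δ_0 = 0.90621 m and δ_{22} = 0.006887 m/kN.
Compatibility — the spring shortens by R_2/k under the reaction it provides: δ_0 − R_2·δ_{22} = R_2/k. With 1/k = 0.000141 m/kN, R_2 = δ_0 / (δ_{22} + 1/k) = 0.90621 / (0.006887 + 0.000141) = 128.9 kN.
Moment equilibrium about 1: M_1 = Σ(load moments about 1) − R_2·L = 2146 − 128.9×11.2 = 702.2 kN·m.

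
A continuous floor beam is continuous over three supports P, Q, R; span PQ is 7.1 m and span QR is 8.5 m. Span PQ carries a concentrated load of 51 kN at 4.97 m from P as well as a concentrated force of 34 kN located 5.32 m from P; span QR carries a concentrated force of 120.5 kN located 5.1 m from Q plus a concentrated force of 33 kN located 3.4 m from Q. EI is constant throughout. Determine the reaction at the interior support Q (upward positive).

R_Q = 173.3 kN

Release continuity at Q by inserting a hinge; the redundant is the internal moment M_Q. The primary structure is two simply-supported spans PQ and QR.
Rotations at Q on the released spans (each span's end-slope, ×1/EI):
  span PQ: point load 51 at a = 4.97: Pab(L + a)/(6LEI) = 153/EI
  span PQ: point load 34 at a = 5.32: Pab(L + a)/(6LEI) = 93.87/EI
  span QR: point load 120.5 at a = 5.1: Pab(L + b)/(6LEI) = 487.5/EI
  span QR: point load 33 at a = 3.4: Pab(L + b)/(6LEI) = 152.6/EI
  relative rotation θ_0 = (246.8 + 640.1)/EI = 887/EI
A unit hogging moment at Q produces rotation L₁/(3EI) + L₂/(3EI) = 5.2/EI.
Compatibility: M_Q·(L₁+L₂)/(3EI) = θ_0, giving M_Q = 170.6 kN·m (hogging).
Span PQ, ΣM about P with M_Q applied at Q: R_Q^{PQ}·7.1 = 434.4 + 170.6, so R_Q^{PQ} = 85.2 kN and R_P = 85 − 85.2 = -0.2002 kN.
Span QR, ΣM about R: R_Q^{QR}·8.5 = 578 + 170.6, so R_Q^{QR} = 88.07 kN and R_R = 153.5 − 88.07 = 65.43 kN.
R_Q = 85.2 + 88.07 = 173.3 kN.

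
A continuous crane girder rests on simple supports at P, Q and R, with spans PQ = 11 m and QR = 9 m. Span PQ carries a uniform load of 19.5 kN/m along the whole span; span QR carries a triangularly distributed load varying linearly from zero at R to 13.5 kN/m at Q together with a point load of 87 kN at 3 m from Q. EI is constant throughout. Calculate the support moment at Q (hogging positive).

Insert a hinge at Q; M_Q is the redundant, and each span becomes simply supported.
End slopes at the hinge Q, treating each span as simply supported:
  span PQ: UDL 19.5: wL³/(24EI) = 1081/EI
  span QR: triangular load, peak 13.5: w₀L³/(45EI) = 218.7/EI
  span QR: point load 87 at a = 3: Pab(L + b)/(6LEI) = 435/EI
  relative rotation θ_0 = (1081 + 653.7)/EI = 1735/EI
A unit hogging moment at Q produces rotation L₁/(3EI) + L₂/(3EI) = 6.667/EI.
Slope continuity at Q: θ_0 = M_Q·6.667/EI, so M_Q = 1735/6.667 = 260.3 kN·m (hogging).

M_Q = 260.3 kN·m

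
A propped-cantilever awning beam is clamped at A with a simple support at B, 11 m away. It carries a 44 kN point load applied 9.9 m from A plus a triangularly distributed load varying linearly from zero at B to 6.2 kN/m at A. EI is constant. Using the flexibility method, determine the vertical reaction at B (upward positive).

Remove the prop at B; the released (primary) structure is a cantilever built in at A.
Primary-structure tip deflection at B by superposition:
  point load 44 at a = 9.9: Pa²(3L − a)/(6EI) = 16603/EI
  triangular load, peak 6.2 at the fixed end: w₀L⁴/(30EI) = 3026/EI
  δ_0 = 19629/EI
Tip deflection under a unit load at B: L³/(3EI) = 443.7/EI.
Compatibility at B: δ_0 − R_B·δ_{BB} = 0, so R_B = 19629/443.7 = 44.24 kN.

R_B = 44.24 kN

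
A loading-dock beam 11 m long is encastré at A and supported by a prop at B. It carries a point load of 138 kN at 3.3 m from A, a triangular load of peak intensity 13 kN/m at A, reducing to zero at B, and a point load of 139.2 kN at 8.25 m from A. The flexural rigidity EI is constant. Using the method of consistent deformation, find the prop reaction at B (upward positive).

R_B = 119.2 kN

Remove the prop at B; the released (primary) structure is a cantilever built in at A.
Downward deflection at the released point B due to the loads:
  point load 138 at a = 3.3: Pa²(3L − a)/(6EI) = 7439/EI
  triangular load, peak 13 at the fixed end: w₀L⁴/(30EI) = 6344/EI
  point load 139.2 at a = 8.25: Pa²(3L − a)/(6EI) = 39081/EI
  δ_0 = 52865/EI
Flexibility coefficient — unit upward force at B: δ_{BB} = L³/(3EI) = 443.7/EI.
Compatibility at B: δ_0 − R_B·δ_{BB} = 0, so R_B = 52865/443.7 = 119.2 kN.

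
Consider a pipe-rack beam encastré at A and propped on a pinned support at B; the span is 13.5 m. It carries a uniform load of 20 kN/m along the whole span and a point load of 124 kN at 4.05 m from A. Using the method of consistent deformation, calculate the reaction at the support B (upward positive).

R_B = 116.3 kN

Choose R_B as the redundant. The primary structure is the cantilever fixed at A.
Downward deflection at the released point B due to the loads:
  UDL 20: wL⁴/(8EI) = 83038/EI
  point load 124 at a = 4.05: Pa²(3L − a)/(6EI) = 12356/EI
  δ_0 = 95394/EI
Tip deflection under a unit load at B: L³/(3EI) = 820.1/EI.
The prop prevents deflection at B: R_B = δ_0/δ_{BB} = 95394/820.1 = 116.3 kN.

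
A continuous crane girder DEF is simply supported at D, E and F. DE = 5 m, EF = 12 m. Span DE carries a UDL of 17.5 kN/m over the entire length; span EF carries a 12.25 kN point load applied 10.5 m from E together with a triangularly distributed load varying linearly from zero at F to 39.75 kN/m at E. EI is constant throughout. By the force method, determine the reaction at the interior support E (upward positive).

R_E = 287 kN

Take M_E as the redundant. Released structure: two simple spans DE and EF with a hinge at E.
End slopes at the hinge E, treating each span as simply supported:
  span DE: UDL 17.5: wL³/(24EI) = 91.15/EI
  span EF: point load 12.25 at a = 10.5: Pab(L + b)/(6LEI) = 36.18/EI
  span EF: triangular load, peak 39.75: w₀L³/(45EI) = 1526/EI
  relative rotation θ_0 = (91.15 + 1563)/EI = 1654/EI
A unit hogging moment at E produces rotation L₁/(3EI) + L₂/(3EI) = 5.667/EI.
Slope continuity at E: θ_0 = M_E·5.667/EI, so M_E = 1654/5.667 = 291.8 kN·m (hogging).
Span DE, ΣM about D with M_E applied at E: R_E^{DE}·5 = 218.8 + 291.8, so R_E^{DE} = 102.1 kN and R_D = 87.5 − 102.1 = -14.62 kN.
Span EF, ΣM about F: R_E^{EF}·12 = 1926 + 291.8, so R_E^{EF} = 184.9 kN and R_F = 250.8 − 184.9 = 65.9 kN.
R_E = 102.1 + 184.9 = 287 kN.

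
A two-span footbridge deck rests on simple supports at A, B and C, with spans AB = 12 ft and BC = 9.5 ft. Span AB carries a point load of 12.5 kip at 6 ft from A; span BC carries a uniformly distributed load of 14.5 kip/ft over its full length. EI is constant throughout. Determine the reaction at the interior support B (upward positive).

Take M_B as the redundant. Released structure: two simple spans AB and BC with a hinge at B.
End slopes at the hinge B, treating each span as simply supported:
  span AB: point load 12.5 at a = 6: Pab(L + a)/(6LEI) = 112.5/EI
  span BC: UDL 14.5: wL³/(24EI) = 518/EI
  relative rotation θ_0 = (112.5 + 518)/EI = 630.5/EI
A unit hogging moment at B produces rotation L₁/(3EI) + L₂/(3EI) = 7.167/EI.
Compatibility: M_B·(L₁+L₂)/(3EI) = θ_0, giving M_B = 87.98 kip·ft (hogging).
Span AB, ΣM about A with M_B applied at B: R_B^{AB}·12 = 75 + 87.98, so R_B^{AB} = 13.58 kip and R_A = 12.5 − 13.58 = -1.081 kip.
Span BC, ΣM about C: R_B^{BC}·9.5 = 654.3 + 87.98, so R_B^{BC} = 78.14 kip and R_C = 137.8 − 78.14 = 59.61 kip.
R_B = 13.58 + 78.14 = 91.72 kip.

R_B = 91.72 kip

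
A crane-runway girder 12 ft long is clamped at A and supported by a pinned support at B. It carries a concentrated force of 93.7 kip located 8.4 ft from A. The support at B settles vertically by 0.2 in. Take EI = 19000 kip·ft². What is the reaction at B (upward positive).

R_B = 52.25 kip

Remove the prop at B; the released (primary) structure is a cantilever built in at A.
Primary-structure tip deflection at B by superposition:
  point load 93.7 at a = 8.4: Pa²(3L − a)/(6EI) = 30413/EI
Flexibility coefficient — unit upward force at B: δ_{BB} = L³/(3EI) = 576/EI.
With EI = 19000 kip·ft²: δ_0 = 1.6007 ft and δ_{BB} = 0.030316 ft/kip.
Compatibility — the beam at B must follow the support down by 0.01667 ft: δ_0 − R_B·δ_{BB} = 0.01667, so R_B = (1.6007 − 0.01667)/0.030316 = 52.25 kip.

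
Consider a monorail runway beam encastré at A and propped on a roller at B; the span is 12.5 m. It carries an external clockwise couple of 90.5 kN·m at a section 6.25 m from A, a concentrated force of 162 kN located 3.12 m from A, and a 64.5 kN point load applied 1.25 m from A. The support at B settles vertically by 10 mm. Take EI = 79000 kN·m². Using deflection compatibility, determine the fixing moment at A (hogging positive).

M_A = 404.7 kN·m

Take the reaction at B as the redundant and release it; the primary structure is a cantilever fixed at A.
Free-end deflection of the primary structure under the applied loading (downward +):
  clockwise couple 90.5 at a = 6.25: M₀a(2L − a)/(2EI) = 5303/EI
  point load 162 at a = 3.12: Pa²(3L − a)/(6EI) = 9036/EI
  point load 64.5 at a = 1.25: Pa²(3L − a)/(6EI) = 608.9/EI
  δ_0 = 14948/EI
Tip deflection under a unit load at B: L³/(3EI) = 651/EI.
With EI = 79000 kN·m²: δ_0 = 0.18921 m and δ_{BB} = 0.008241 m/kN.
Compatibility — the beam at B must follow the support down by 0.01 m: δ_0 − R_B·δ_{BB} = 0.01, so R_B = (0.18921 − 0.01)/0.008241 = 21.75 kN.
Moment equilibrium about A: M_A = Σ(load moments about A) − R_B·L = 676.6 − 21.75×12.5 = 404.7 kN·m.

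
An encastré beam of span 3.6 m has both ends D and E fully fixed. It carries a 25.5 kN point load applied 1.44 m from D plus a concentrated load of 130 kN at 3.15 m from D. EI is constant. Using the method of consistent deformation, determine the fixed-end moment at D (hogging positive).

M_D = 19.62 kN·m

Release both end moments; the primary structure is a simply-supported span DE with redundants M_D and M_E.
End rotations of the released simple span under the applied load (×1/EI):
  at D: point load 25.5 at a = 1.44: Pab(L + b)/(6LEI) = 21.15/EI
  at E: point load 25.5 at a = 1.44: Pab(L + a)/(6LEI) = 18.51/EI
  at D: point load 130 at a = 3.15: Pab(L + b)/(6LEI) = 34.55/EI
  at E: point load 130 at a = 3.15: Pab(L + a)/(6LEI) = 57.59/EI
  θ_D0 = 55.7/EI,  θ_E0 = 76.09/EI
Flexibility coefficients: a unit moment at one end gives L/(3EI) there and L/(6EI) at the far end, so f₁₁ = f₂₂ = 1.2/EI and f₁₂ = f₂₁ = 0.6/EI.
Compatibility — zero rotation at each built-in end:
  1.2 M_D + 0.6 M_E = 55.7
  0.6 M_D + 1.2 M_E = 76.09
Solving the pair gives M_D = 19.62 kN·m and M_E = 53.6 kN·m (hogging).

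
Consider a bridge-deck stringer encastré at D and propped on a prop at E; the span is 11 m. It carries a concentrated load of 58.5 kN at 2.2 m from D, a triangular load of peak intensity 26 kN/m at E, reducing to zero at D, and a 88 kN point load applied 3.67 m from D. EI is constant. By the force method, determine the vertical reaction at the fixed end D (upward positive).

Take the reaction at E as the redundant and release it; the primary structure is a cantilever fixed at D.
Primary-structure tip deflection at E by superposition:
  point load 58.5 at a = 2.2: Pa²(3L − a)/(6EI) = 1453/EI
  triangular load, peak 26 at the free end: 11w₀L⁴/(120EI) = 34894/EI
  point load 88 at a = 3.67: Pa²(3L − a)/(6EI) = 5794/EI
  δ_0 = 42142/EI
Tip deflection under a unit load at E: L³/(3EI) = 443.7/EI.
Compatibility at E: δ_0 − R_E·δ_{EE} = 0, so R_E = 42142/443.7 = 94.99 kN.
Vertical equilibrium: R_D = ΣP − R_E = 289.5 − 94.99 = 194.5 kN.

R_D = 194.5 kN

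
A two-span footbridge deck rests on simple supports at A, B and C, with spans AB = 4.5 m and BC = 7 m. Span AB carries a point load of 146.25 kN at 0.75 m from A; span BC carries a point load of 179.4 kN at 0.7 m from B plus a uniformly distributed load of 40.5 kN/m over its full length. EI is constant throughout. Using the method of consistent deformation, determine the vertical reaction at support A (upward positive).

Insert a hinge at B; M_B is the redundant, and each span becomes simply supported.
Rotations at B on the released spans (each span's end-slope, ×1/EI):
  span AB: point load 146.25 at a = 0.75: Pab(L + a)/(6LEI) = 79.98/EI
  span BC: point load 179.4 at a = 0.7: Pab(L + b)/(6LEI) = 250.5/EI
  span BC: UDL 40.5: wL³/(24EI) = 578.8/EI
  relative rotation θ_0 = (79.98 + 829.3)/EI = 909.3/EI
A unit hogging moment at B produces rotation L₁/(3EI) + L₂/(3EI) = 3.833/EI.
Slope continuity at B: θ_0 = M_B·3.833/EI, so M_B = 909.3/3.833 = 237.2 kN·m (hogging).
Span AB, ΣM about A with M_B applied at B: R_B^{AB}·4.5 = 109.7 + 237.2, so R_B^{AB} = 77.09 kN and R_A = 146.2 − 77.09 = 69.16 kN.

R_A = 69.16 kN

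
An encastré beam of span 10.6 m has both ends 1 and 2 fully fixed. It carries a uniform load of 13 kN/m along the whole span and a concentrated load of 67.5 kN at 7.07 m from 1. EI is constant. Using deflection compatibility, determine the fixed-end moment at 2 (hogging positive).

Take the two fixed-end moments M_1, M_2 as redundants; the released structure is the simple span 12.
On the primary (simply-supported) span, the end slopes from the loading are:
  at 1: UDL 13: wL³/(24EI) = 645.1/EI
  at 2: UDL 13: wL³/(24EI) = 645.1/EI
  at 1: point load 67.5 at a = 7.07: Pab(L + b)/(6LEI) = 374.3/EI
  at 2: point load 67.5 at a = 7.07: Pab(L + a)/(6LEI) = 468/EI
  θ_10 = 1019/EI,  θ_20 = 1113/EI
Flexibility coefficients: a unit moment at one end gives L/(3EI) there and L/(6EI) at the far end, so f₁₁ = f₂₂ = 3.533/EI and f₁₂ = f₂₁ = 1.767/EI.
Compatibility — zero rotation at each built-in end:
  3.533 M_1 + 1.767 M_2 = 1019
  1.767 M_1 + 3.533 M_2 = 1113
Solving the pair gives M_1 = 174.6 kN·m and M_2 = 227.7 kN·m (hogging).

M_2 = 227.7 kN·m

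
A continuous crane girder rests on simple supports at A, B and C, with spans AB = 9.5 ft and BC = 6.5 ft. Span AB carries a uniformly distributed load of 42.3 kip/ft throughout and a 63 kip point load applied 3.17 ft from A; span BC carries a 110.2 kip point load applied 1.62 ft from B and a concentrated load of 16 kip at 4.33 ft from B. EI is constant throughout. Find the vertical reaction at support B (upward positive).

Insert a hinge at B; M_B is the redundant, and each span becomes simply supported.
Rotations at B on the released spans (each span's end-slope, ×1/EI):
  span AB: UDL 42.3: wL³/(24EI) = 1511/EI
  span AB: point load 63 at a = 3.17: Pab(L + a)/(6LEI) = 281/EI
  span BC: point load 110.2 at a = 1.62: Pab(L + b)/(6LEI) = 254.2/EI
  span BC: point load 16 at a = 4.33: Pab(L + b)/(6LEI) = 33.42/EI
  relative rotation θ_0 = (1792 + 287.6)/EI = 2080/EI
A unit hogging moment at B produces rotation L₁/(3EI) + L₂/(3EI) = 5.333/EI.
Slope continuity at B: θ_0 = M_B·5.333/EI, so M_B = 2080/5.333 = 390 kip·ft (hogging).
Span AB, ΣM about A with M_B applied at B: R_B^{AB}·9.5 = 2108 + 390, so R_B^{AB} = 263 kip and R_A = 464.9 − 263 = 201.9 kip.
Span BC, ΣM about C: R_B^{BC}·6.5 = 572.5 + 390, so R_B^{BC} = 148.1 kip and R_C = 126.2 − 148.1 = -21.87 kip.
R_B = 263 + 148.1 = 411.1 kip.

R_B = 411.1 kip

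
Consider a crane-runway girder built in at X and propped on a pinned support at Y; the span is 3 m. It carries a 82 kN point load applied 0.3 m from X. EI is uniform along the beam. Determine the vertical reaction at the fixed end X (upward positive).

Choose R_Y as the redundant. The primary structure is the cantilever fixed at X.
Primary-structure tip deflection at Y by superposition:
  point load 82 at a = 0.3: Pa²(3L − a)/(6EI) = 10.7/EI
Flexibility coefficient — unit upward force at Y: δ_{YY} = L³/(3EI) = 9/EI.
Compatibility at Y: δ_0 − R_Y·δ_{YY} = 0, so R_Y = 10.7/9 = 1.189 kN.
Vertical equilibrium: R_X = ΣP − R_Y = 82 − 1.189 = 80.81 kN.

R_X = 80.81 kN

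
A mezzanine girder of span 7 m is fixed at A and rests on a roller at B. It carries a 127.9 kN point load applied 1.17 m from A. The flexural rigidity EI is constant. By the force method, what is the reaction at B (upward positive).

R_B = 5.061 kN

Release the roller at B. Primary structure: cantilever fixed at A.
Primary-structure tip deflection at B by superposition:
  point load 127.9 at a = 1.17: Pa²(3L − a)/(6EI) = 578.6/EI
Flexibility coefficient — unit upward force at B: δ_{BB} = L³/(3EI) = 114.3/EI.
The prop prevents deflection at B: R_B = δ_0/δ_{BB} = 578.6/114.3 = 5.061 kN.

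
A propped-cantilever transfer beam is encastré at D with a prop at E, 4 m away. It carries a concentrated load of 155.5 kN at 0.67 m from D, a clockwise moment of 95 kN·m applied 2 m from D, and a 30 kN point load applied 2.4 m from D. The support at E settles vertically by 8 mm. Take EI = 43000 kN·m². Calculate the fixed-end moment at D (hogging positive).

Take the reaction at E as the redundant and release it; the primary structure is a cantilever fixed at D.
Deflection at E on the released cantilever, summing each load's contribution:
  point load 155.5 at a = 0.67: Pa²(3L − a)/(6EI) = 131.8/EI
  clockwise couple 95 at a = 2: M₀a(2L − a)/(2EI) = 570/EI
  point load 30 at a = 2.4: Pa²(3L − a)/(6EI) = 276.5/EI
  δ_0 = 978.3/EI
Flexibility coefficient — unit upward force at E: δ_{EE} = L³/(3EI) = 21.33/EI.
With EI = 43000 kN·m²: δ_0 = 0.022751 m and δ_{EE} = 0.000496 m/kN.
Compatibility — the beam at E must follow the support down by 0.008 m: δ_0 − R_E·δ_{EE} = 0.008, so R_E = (0.022751 − 0.008)/0.000496 = 29.73 kN.
Moment equilibrium about D: M_D = Σ(load moments about D) − R_E·L = 271.2 − 29.73×4 = 152.3 kN·m.

M_D = 152.3 kN·m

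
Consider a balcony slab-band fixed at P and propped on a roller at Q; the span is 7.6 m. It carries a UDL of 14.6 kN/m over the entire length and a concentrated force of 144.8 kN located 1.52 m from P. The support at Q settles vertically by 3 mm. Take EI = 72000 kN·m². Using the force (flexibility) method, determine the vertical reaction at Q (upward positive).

Remove the prop at Q; the released (primary) structure is a cantilever built in at P.
Primary-structure tip deflection at Q by superposition:
  UDL 14.6: wL⁴/(8EI) = 6089/EI
  point load 144.8 at a = 1.52: Pa²(3L − a)/(6EI) = 1187/EI
  δ_0 = 7275/EI
Tip deflection under a unit load at Q: L³/(3EI) = 146.3/EI.
With EI = 72000 kN·m²: δ_0 = 0.10104 m and δ_{QQ} = 0.002032 m/kN.
Compatibility — the beam at Q must follow the support down by 0.003 m: δ_0 − R_Q·δ_{QQ} = 0.003, so R_Q = (0.10104 − 0.003)/0.002032 = 48.24 kN.

R_Q = 48.24 kN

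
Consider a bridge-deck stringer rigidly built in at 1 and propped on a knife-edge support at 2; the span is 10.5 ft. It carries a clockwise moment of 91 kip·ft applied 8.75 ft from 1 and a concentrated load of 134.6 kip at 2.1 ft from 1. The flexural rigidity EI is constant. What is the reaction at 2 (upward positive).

R_2 = 20.18 kip

Take the reaction at 2 as the redundant and release it; the primary structure is a cantilever fixed at 1.
Downward deflection at the released point 2 due to the loads:
  clockwise couple 91 at a = 8.75: M₀a(2L − a)/(2EI) = 4877/EI
  point load 134.6 at a = 2.1: Pa²(3L − a)/(6EI) = 2909/EI
  δ_0 = 7786/EI
Tip deflection under a unit load at 2: L³/(3EI) = 385.9/EI.
The prop prevents deflection at 2: R_2 = δ_0/δ_{22} = 7786/385.9 = 20.18 kip.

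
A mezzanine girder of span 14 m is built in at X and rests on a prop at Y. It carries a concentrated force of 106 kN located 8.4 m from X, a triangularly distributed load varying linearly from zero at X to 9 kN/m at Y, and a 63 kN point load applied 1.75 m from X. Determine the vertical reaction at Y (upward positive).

Take the reaction at Y as the redundant and release it; the primary structure is a cantilever fixed at X.
Primary-structure tip deflection at Y by superposition:
  point load 106 at a = 8.4: Pa²(3L − a)/(6EI) = 41884/EI
  triangular load, peak 9 at the free end: 11w₀L⁴/(120EI) = 31693/EI
  point load 63 at a = 1.75: Pa²(3L − a)/(6EI) = 1294/EI
  δ_0 = 74872/EI
Flexibility coefficient — unit upward force at Y: δ_{YY} = L³/(3EI) = 914.7/EI.
The prop prevents deflection at Y: R_Y = δ_0/δ_{YY} = 74872/914.7 = 81.86 kN.

R_Y = 81.86 kN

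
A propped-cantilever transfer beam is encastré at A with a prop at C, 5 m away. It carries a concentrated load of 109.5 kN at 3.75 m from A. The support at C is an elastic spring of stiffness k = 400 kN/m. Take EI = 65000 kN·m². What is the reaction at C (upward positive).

Take the reaction at C as the redundant and release it; the primary structure is a cantilever fixed at A.
Downward deflection at the released point C due to the loads:
  point load 109.5 at a = 3.75: Pa²(3L − a)/(6EI) = 2887/EI
Flexibility coefficient — unit upward force at C: δ_{CC} = L³/(3EI) = 41.67/EI.
With EI = 65000 kN·m²: δ_0 = 0.044419 m and δ_{CC} = 0.000641 m/kN.
Compatibility — the spring shortens by R_C/k under the reaction it provides: δ_0 − R_C·δ_{CC} = R_C/k. With 1/k = 0.0025 m/kN, R_C = δ_0 / (δ_{CC} + 1/k) = 0.044419 / (0.000641 + 0.0025) = 14.14 kN.

R_C = 14.14 kN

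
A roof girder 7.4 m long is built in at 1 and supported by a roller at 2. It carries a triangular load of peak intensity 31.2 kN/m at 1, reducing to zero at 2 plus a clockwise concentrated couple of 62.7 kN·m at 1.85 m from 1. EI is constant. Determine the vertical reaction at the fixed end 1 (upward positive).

R_1 = 86.79 kN

Release the roller at 2. Primary structure: cantilever fixed at 1.
Downward deflection at the released point 2 due to the loads:
  triangular load, peak 31.2 at the fixed end: w₀L⁴/(30EI) = 3119/EI
  clockwise couple 62.7 at a = 1.85: M₀a(2L − a)/(2EI) = 751.1/EI
  δ_0 = 3870/EI
Tip deflection under a unit load at 2: L³/(3EI) = 135.1/EI.
The prop prevents deflection at 2: R_2 = δ_0/δ_{22} = 3870/135.1 = 28.65 kN.
Vertical equilibrium: R_1 = ΣP − R_2 = 115.4 − 28.65 = 86.79 kN.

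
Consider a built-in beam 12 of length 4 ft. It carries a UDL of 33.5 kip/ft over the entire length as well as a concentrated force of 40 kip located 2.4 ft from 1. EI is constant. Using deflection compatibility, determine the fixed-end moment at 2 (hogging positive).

Release both end moments; the primary structure is a simply-supported span 12 with redundants M_1 and M_2.
Simple-span end rotations at 1 and 2 under the given loads:
  at 1: UDL 33.5: wL³/(24EI) = 89.33/EI
  at 2: UDL 33.5: wL³/(24EI) = 89.33/EI
  at 1: point load 40 at a = 2.4: Pab(L + b)/(6LEI) = 35.84/EI
  at 2: point load 40 at a = 2.4: Pab(L + a)/(6LEI) = 40.96/EI
  θ_10 = 125.2/EI,  θ_20 = 130.3/EI
Flexibility coefficients: a unit moment at one end gives L/(3EI) there and L/(6EI) at the far end, so f₁₁ = f₂₂ = 1.333/EI and f₁₂ = f₂₁ = 0.6667/EI.
Compatibility — zero rotation at each built-in end:
  1.333 M_1 + 0.6667 M_2 = 125.2
  0.6667 M_1 + 1.333 M_2 = 130.3
Solving the pair gives M_1 = 60.03 kip·ft and M_2 = 67.71 kip·ft (hogging).

M_2 = 67.71 kip·ft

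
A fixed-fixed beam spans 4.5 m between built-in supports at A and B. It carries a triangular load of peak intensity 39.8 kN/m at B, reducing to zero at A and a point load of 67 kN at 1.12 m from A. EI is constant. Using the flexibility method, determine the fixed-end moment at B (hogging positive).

M_B = 54.33 kN·m

Release both end moments; the primary structure is a simply-supported span AB with redundants M_A and M_B.
On the primary (simply-supported) span, the end slopes from the loading are:
  at A: triangular load, peak 39.8: 7w₀L³/(360EI) = 70.52/EI
  at B: triangular load, peak 39.8: w₀L³/(45EI) = 80.59/EI
  at A: point load 67 at a = 1.12: Pab(L + b)/(6LEI) = 74.02/EI
  at B: point load 67 at a = 1.12: Pab(L + a)/(6LEI) = 52.79/EI
  θ_A0 = 144.5/EI,  θ_B0 = 133.4/EI
Flexibility coefficients: a unit moment at one end gives L/(3EI) there and L/(6EI) at the far end, so f₁₁ = f₂₂ = 1.5/EI and f₁₂ = f₂₁ = 0.75/EI.
Compatibility — zero rotation at each built-in end:
  1.5 M_A + 0.75 M_B = 144.5
  0.75 M_A + 1.5 M_B = 133.4
Solving the pair gives M_A = 69.2 kN·m and M_B = 54.33 kN·m (hogging).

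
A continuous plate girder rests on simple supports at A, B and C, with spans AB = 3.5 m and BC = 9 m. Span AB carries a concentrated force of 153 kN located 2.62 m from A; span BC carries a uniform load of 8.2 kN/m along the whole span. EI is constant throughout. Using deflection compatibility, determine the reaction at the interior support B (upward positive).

R_B = 184.9 kN

Release continuity at B by inserting a hinge; the redundant is the internal moment M_B. The primary structure is two simply-supported spans AB and BC.
End slopes at the hinge B, treating each span as simply supported:
  span AB: point load 153 at a = 2.62: Pab(L + a)/(6LEI) = 102.8/EI
  span BC: UDL 8.2: wL³/(24EI) = 249.1/EI
  relative rotation θ_0 = (102.8 + 249.1)/EI = 351.9/EI
A unit hogging moment at B produces rotation L₁/(3EI) + L₂/(3EI) = 4.167/EI.
Slope continuity at B: θ_0 = M_B·4.167/EI, so M_B = 351.9/4.167 = 84.45 kN·m (hogging).
Span AB, ΣM about A with M_B applied at B: R_B^{AB}·3.5 = 400.9 + 84.45, so R_B^{AB} = 138.7 kN and R_A = 153 − 138.7 = 14.34 kN.
Span BC, ΣM about C: R_B^{BC}·9 = 332.1 + 84.45, so R_B^{BC} = 46.28 kN and R_C = 73.8 − 46.28 = 27.52 kN.
R_B = 138.7 + 46.28 = 184.9 kN.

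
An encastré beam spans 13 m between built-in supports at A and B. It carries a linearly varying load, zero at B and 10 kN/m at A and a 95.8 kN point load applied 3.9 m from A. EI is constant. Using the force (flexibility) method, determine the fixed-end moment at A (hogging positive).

M_A = 267.6 kN·m

Release both end moments; the primary structure is a simply-supported span AB with redundants M_A and M_B.
End rotations of the released simple span under the applied load (×1/EI):
  at A: triangular load, peak 10: w₀L³/(45EI) = 488.2/EI
  at B: triangular load, peak 10: 7w₀L³/(360EI) = 427.2/EI
  at A: point load 95.8 at a = 3.9: Pab(L + b)/(6LEI) = 963.3/EI
  at B: point load 95.8 at a = 3.9: Pab(L + a)/(6LEI) = 736.7/EI
  θ_A0 = 1452/EI,  θ_B0 = 1164/EI
Flexibility coefficients: a unit moment at one end gives L/(3EI) there and L/(6EI) at the far end, so f₁₁ = f₂₂ = 4.333/EI and f₁₂ = f₂₁ = 2.167/EI.
Compatibility — zero rotation at each built-in end:
  4.333 M_A + 2.167 M_B = 1452
  2.167 M_A + 4.333 M_B = 1164
Solving the pair gives M_A = 267.6 kN·m and M_B = 134.8 kN·m (hogging).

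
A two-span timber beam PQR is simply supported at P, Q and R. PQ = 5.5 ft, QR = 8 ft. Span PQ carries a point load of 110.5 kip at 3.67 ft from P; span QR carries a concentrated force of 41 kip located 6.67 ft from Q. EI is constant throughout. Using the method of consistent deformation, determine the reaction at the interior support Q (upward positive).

R_Q = 99.43 kip

Release continuity at Q by inserting a hinge; the redundant is the internal moment M_Q. The primary structure is two simply-supported spans PQ and QR.
Rotations at Q on the released spans (each span's end-slope, ×1/EI):
  span PQ: point load 110.5 at a = 3.67: Pab(L + a)/(6LEI) = 206.2/EI
  span QR: point load 41 at a = 6.67: Pab(L + b)/(6LEI) = 70.7/EI
  relative rotation θ_0 = (206.2 + 70.7)/EI = 276.9/EI
A unit hogging moment at Q produces rotation L₁/(3EI) + L₂/(3EI) = 4.5/EI.
Slope continuity at Q: θ_0 = M_Q·4.5/EI, so M_Q = 276.9/4.5 = 61.54 kip·ft (hogging).
Span PQ, ΣM about P with M_Q applied at Q: R_Q^{PQ}·5.5 = 405.5 + 61.54, so R_Q^{PQ} = 84.92 kip and R_P = 110.5 − 84.92 = 25.58 kip.
Span QR, ΣM about R: R_Q^{QR}·8 = 54.53 + 61.54, so R_Q^{QR} = 14.51 kip and R_R = 41 − 14.51 = 26.49 kip.
R_Q = 84.92 + 14.51 = 99.43 kip.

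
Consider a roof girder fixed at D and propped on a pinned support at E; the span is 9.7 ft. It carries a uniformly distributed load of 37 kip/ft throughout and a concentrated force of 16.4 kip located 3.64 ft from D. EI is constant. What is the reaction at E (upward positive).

R_E = 137.6 kip

Take the reaction at E as the redundant and release it; the primary structure is a cantilever fixed at D.
Downward deflection at the released point E due to the loads:
  UDL 37: wL⁴/(8EI) = 40945/EI
  point load 16.4 at a = 3.64: Pa²(3L − a)/(6EI) = 922/EI
  δ_0 = 41867/EI
Tip deflection under a unit load at E: L³/(3EI) = 304.2/EI.
Compatibility at E: δ_0 − R_E·δ_{EE} = 0, so R_E = 41867/304.2 = 137.6 kip.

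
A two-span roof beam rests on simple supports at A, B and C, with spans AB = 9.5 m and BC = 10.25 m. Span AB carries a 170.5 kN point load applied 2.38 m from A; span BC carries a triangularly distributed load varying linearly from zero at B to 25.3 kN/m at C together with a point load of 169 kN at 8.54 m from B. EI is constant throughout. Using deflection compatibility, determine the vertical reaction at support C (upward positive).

Release continuity at B by inserting a hinge; the redundant is the internal moment M_B. The primary structure is two simply-supported spans AB and BC.
End slopes at the hinge B, treating each span as simply supported:
  span AB: point load 170.5 at a = 2.38: Pab(L + a)/(6LEI) = 602.2/EI
  span BC: triangular load, peak 25.3: 7w₀L³/(360EI) = 529.8/EI
  span BC: point load 169 at a = 8.54: Pab(L + b)/(6LEI) = 480/EI
  relative rotation θ_0 = (602.2 + 1010)/EI = 1612/EI
A unit hogging moment at B produces rotation L₁/(3EI) + L₂/(3EI) = 6.583/EI.
Compatibility: M_B·(L₁+L₂)/(3EI) = θ_0, giving M_B = 244.8 kN·m (hogging).
Span BC, ΣM about C: R_B^{BC}·10.25 = 732 + 244.8, so R_B^{BC} = 95.3 kN and R_C = 298.7 − 95.3 = 203.4 kN.

R_C = 203.4 kN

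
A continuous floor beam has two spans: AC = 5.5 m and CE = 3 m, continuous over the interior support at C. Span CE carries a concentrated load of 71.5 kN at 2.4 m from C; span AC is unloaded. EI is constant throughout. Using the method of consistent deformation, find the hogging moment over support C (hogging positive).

Insert a hinge at C; M_C is the redundant, and each span becomes simply supported.
Rotations at C on the released spans (each span's end-slope, ×1/EI):
  span CE: point load 71.5 at a = 2.4: Pab(L + b)/(6LEI) = 20.59/EI
  relative rotation θ_0 = (0 + 20.59)/EI = 20.59/EI
A unit hogging moment at C produces rotation L₁/(3EI) + L₂/(3EI) = 2.833/EI.
Slope continuity at C: θ_0 = M_C·2.833/EI, so M_C = 20.59/2.833 = 7.268 kN·m (hogging).

M_C = 7.268 kN·m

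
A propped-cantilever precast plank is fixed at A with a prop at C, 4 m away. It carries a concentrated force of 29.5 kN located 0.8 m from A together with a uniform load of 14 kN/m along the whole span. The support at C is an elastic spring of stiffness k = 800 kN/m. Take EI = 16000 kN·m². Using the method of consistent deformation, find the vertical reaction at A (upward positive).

Choose R_C as the redundant. The primary structure is the cantilever fixed at A.
Deflection at C on the released cantilever, summing each load's contribution:
  point load 29.5 at a = 0.8: Pa²(3L − a)/(6EI) = 35.24/EI
  UDL 14: wL⁴/(8EI) = 448/EI
  δ_0 = 483.2/EI
Flexibility coefficient — unit upward force at C: δ_{CC} = L³/(3EI) = 21.33/EI.
With EI = 16000 kN·m²: δ_0 = 0.030203 m and δ_{CC} = 0.001333 m/kN.
Compatibility — the spring shortens by R_C/k under the reaction it provides: δ_0 − R_C·δ_{CC} = R_C/k. With 1/k = 0.00125 m/kN, R_C = δ_0 / (δ_{CC} + 1/k) = 0.030203 / (0.001333 + 0.00125) = 11.69 kN.
Vertical equilibrium: R_A = ΣP − R_C = 85.5 − 11.69 = 73.81 kN.

R_A = 73.81 kN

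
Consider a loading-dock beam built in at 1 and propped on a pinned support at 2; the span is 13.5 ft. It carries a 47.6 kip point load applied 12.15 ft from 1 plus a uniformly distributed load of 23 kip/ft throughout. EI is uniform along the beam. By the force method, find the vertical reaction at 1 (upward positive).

R_1 = 201.2 kip

Remove the prop at 2; the released (primary) structure is a cantilever built in at 1.
Free-end deflection of the primary structure under the applied loading (downward +):
  point load 47.6 at a = 12.15: Pa²(3L − a)/(6EI) = 33202/EI
  UDL 23: wL⁴/(8EI) = 95493/EI
  δ_0 = 128695/EI
Flexibility coefficient — unit upward force at 2: δ_{22} = L³/(3EI) = 820.1/EI.
Compatibility at 2: δ_0 − R_2·δ_{22} = 0, so R_2 = 128695/820.1 = 156.9 kip.
Vertical equilibrium: R_1 = ΣP − R_2 = 358.1 − 156.9 = 201.2 kip.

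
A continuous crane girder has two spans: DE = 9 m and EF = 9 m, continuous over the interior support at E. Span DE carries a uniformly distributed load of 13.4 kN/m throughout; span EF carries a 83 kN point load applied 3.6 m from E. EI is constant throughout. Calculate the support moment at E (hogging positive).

Insert a hinge at E; M_E is the redundant, and each span becomes simply supported.
Rotations at E on the released spans (each span's end-slope, ×1/EI):
  span DE: UDL 13.4: wL³/(24EI) = 407/EI
  span EF: point load 83 at a = 3.6: Pab(L + b)/(6LEI) = 430.3/EI
  relative rotation θ_0 = (407 + 430.3)/EI = 837.3/EI
A unit hogging moment at E produces rotation L₁/(3EI) + L₂/(3EI) = 6/EI.
Compatibility: M_E·(L₁+L₂)/(3EI) = θ_0, giving M_E = 139.5 kN·m (hogging).

M_E = 139.5 kN·m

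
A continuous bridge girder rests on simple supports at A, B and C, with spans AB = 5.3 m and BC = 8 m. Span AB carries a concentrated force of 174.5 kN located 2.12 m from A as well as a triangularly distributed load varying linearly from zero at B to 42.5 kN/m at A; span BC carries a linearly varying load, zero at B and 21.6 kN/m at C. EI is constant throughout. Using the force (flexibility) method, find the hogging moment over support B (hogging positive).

Take M_B as the redundant. Released structure: two simple spans AB and BC with a hinge at B.
End slopes at the hinge B, treating each span as simply supported:
  span AB: point load 174.5 at a = 2.12: Pab(L + a)/(6LEI) = 274.5/EI
  span AB: triangular load, peak 42.5: 7w₀L³/(360EI) = 123/EI
  span BC: triangular load, peak 21.6: 7w₀L³/(360EI) = 215/EI
  relative rotation θ_0 = (397.5 + 215)/EI = 612.6/EI
A unit hogging moment at B produces rotation L₁/(3EI) + L₂/(3EI) = 4.433/EI.
Compatibility: M_B·(L₁+L₂)/(3EI) = θ_0, giving M_B = 138.2 kN·m (hogging).

M_B = 138.2 kN·m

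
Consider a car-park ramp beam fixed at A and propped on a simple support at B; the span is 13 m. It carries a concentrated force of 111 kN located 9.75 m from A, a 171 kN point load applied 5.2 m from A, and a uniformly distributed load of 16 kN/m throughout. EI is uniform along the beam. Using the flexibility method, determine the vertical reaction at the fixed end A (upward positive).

R_A = 306.2 kN

Release the roller at B. Primary structure: cantilever fixed at A.
Primary-structure tip deflection at B by superposition:
  point load 111 at a = 9.75: Pa²(3L − a)/(6EI) = 51441/EI
  point load 171 at a = 5.2: Pa²(3L − a)/(6EI) = 26048/EI
  UDL 16: wL⁴/(8EI) = 57122/EI
  δ_0 = 134610/EI
Tip deflection under a unit load at B: L³/(3EI) = 732.3/EI.
The prop prevents deflection at B: R_B = δ_0/δ_{BB} = 134610/732.3 = 183.8 kN.
Vertical equilibrium: R_A = ΣP − R_B = 490 − 183.8 = 306.2 kN.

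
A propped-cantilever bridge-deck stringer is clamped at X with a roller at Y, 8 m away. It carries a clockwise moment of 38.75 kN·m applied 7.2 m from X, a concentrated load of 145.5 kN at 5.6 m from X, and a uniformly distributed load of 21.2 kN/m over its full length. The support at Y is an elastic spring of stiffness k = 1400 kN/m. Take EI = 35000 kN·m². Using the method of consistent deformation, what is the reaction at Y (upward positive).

Take the reaction at Y as the redundant and release it; the primary structure is a cantilever fixed at X.
Primary-structure tip deflection at Y by superposition:
  clockwise couple 38.75 at a = 7.2: M₀a(2L − a)/(2EI) = 1228/EI
  point load 145.5 at a = 5.6: Pa²(3L − a)/(6EI) = 13993/EI
  UDL 21.2: wL⁴/(8EI) = 10854/EI
  δ_0 = 26075/EI
Tip deflection under a unit load at Y: L³/(3EI) = 170.7/EI.
With EI = 35000 kN·m²: δ_0 = 0.745 m and δ_{YY} = 0.004876 m/kN.
Compatibility — the spring shortens by R_Y/k under the reaction it provides: δ_0 − R_Y·δ_{YY} = R_Y/k. With 1/k = 0.000714 m/kN, R_Y = δ_0 / (δ_{YY} + 1/k) = 0.745 / (0.004876 + 0.000714) = 133.3 kN.

R_Y = 133.3 kN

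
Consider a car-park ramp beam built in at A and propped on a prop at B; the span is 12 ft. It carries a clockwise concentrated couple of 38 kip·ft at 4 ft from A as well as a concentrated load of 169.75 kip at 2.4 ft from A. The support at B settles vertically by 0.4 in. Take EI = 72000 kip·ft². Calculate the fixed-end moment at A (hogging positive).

M_A = 349.7 kip·ft

Remove the prop at B; the released (primary) structure is a cantilever built in at A.
Primary-structure tip deflection at B by superposition:
  clockwise couple 38 at a = 4: M₀a(2L − a)/(2EI) = 1520/EI
  point load 169.75 at a = 2.4: Pa²(3L − a)/(6EI) = 5475/EI
  δ_0 = 6995/EI
Flexibility coefficient — unit upward force at B: δ_{BB} = L³/(3EI) = 576/EI.
With EI = 72000 kip·ft²: δ_0 = 0.097159 ft and δ_{BB} = 0.008 ft/kip.
Compatibility — the beam at B must follow the support down by 0.03333 ft: δ_0 − R_B·δ_{BB} = 0.03333, so R_B = (0.097159 − 0.03333)/0.008 = 7.978 kip.
Moment equilibrium about A: M_A = Σ(load moments about A) − R_B·L = 445.4 − 7.978×12 = 349.7 kip·ft.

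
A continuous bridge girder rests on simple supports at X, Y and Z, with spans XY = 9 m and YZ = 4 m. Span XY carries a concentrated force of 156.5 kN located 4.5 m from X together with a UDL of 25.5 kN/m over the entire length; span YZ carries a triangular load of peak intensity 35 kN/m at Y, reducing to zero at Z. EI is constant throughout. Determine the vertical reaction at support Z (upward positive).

R_Z = -69.93 kN

Release continuity at Y by inserting a hinge; the redundant is the internal moment M_Y. The primary structure is two simply-supported spans XY and YZ.
End slopes at the hinge Y, treating each span as simply supported:
  span XY: point load 156.5 at a = 4.5: Pab(L + a)/(6LEI) = 792.3/EI
  span XY: UDL 25.5: wL³/(24EI) = 774.6/EI
  span YZ: triangular load, peak 35: w₀L³/(45EI) = 49.78/EI
  relative rotation θ_0 = (1567 + 49.78)/EI = 1617/EI
A unit hogging moment at Y produces rotation L₁/(3EI) + L₂/(3EI) = 4.333/EI.
Compatibility: M_Y·(L₁+L₂)/(3EI) = θ_0, giving M_Y = 373.1 kN·m (hogging).
Span YZ, ΣM about Z: R_Y^{YZ}·4 = 186.7 + 373.1, so R_Y^{YZ} = 139.9 kN and R_Z = 70 − 139.9 = -69.93 kN.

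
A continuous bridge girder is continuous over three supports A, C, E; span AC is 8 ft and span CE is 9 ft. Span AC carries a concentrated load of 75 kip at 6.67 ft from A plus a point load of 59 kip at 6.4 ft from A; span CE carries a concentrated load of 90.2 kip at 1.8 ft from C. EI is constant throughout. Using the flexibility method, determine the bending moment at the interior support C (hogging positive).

Insert a hinge at C; M_C is the redundant, and each span becomes simply supported.
Rotations at C on the released spans (each span's end-slope, ×1/EI):
  span AC: point load 75 at a = 6.67: Pab(L + a)/(6LEI) = 203.3/EI
  span AC: point load 59 at a = 6.4: Pab(L + a)/(6LEI) = 181.2/EI
  span CE: point load 90.2 at a = 1.8: Pab(L + b)/(6LEI) = 350.7/EI
  relative rotation θ_0 = (384.6 + 350.7)/EI = 735.3/EI
A unit hogging moment at C produces rotation L₁/(3EI) + L₂/(3EI) = 5.667/EI.
Slope continuity at C: θ_0 = M_C·5.667/EI, so M_C = 735.3/5.667 = 129.8 kip·ft (hogging).

M_C = 129.8 kip·ft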